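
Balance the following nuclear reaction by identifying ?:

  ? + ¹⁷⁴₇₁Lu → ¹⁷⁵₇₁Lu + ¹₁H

Conserve mass number: A + 174 = 175 + 1, so A = 2.
Conserve atomic number: Z + 71 = 71 + 1, so Z = 1.
A = 2 and Z = 1 is ²₁H — a deuteron.

deuteron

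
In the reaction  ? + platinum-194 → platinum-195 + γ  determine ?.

neutron

Conserve mass number: A + 194 = 195 + 0, so A = 1.
Conserve atomic number: Z + 78 = 78 + 0, so Z = 0.
A = 1 and Z = 0 is neutron — a neutron.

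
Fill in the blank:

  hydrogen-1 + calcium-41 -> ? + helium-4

K-38

Conserve mass number: 1 + 41 = A + 4, so A = 38.
Conserve atomic number: 1 + 20 = Z + 2, so Z = 19.
Z = 19 is potassium, so the species is potassium-38.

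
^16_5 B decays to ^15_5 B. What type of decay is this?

neutron emission

ΔA = 15 − 16 = -1; ΔZ = 5 − 5 = +0.
A drops by 1 with Z unchanged — a neutron was emitted.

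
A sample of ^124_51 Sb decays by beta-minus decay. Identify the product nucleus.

Beta-minus decay: mass number changes by +0, atomic number by +1.
A: 124 = 124; Z: 51 + 1 = 52.
Z = 52 is tellurium, so the daughter is ^124_52 Te.

Te-124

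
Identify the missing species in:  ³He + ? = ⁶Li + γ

triton

Conserve mass number: 3 + A = 6 + 0, so A = 3.
Conserve atomic number: 2 + Z = 3 + 0, so Z = 1.
A = 3 and Z = 1 is ³H — a triton.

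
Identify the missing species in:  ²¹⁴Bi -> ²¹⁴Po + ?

beta-minus particle

Conserve mass number: 214 = 214 + A, so A = 0.
Conserve atomic number: 83 = 84 + Z, so Z = -1.
A = 0 and Z = -1 is e⁻ — a beta-minus particle.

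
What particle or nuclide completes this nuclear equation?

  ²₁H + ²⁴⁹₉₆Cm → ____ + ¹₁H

Conserve mass number: 2 + 249 = A + 1, so A = 250.
Conserve atomic number: 1 + 96 = Z + 1, so Z = 96.
Z = 96 is curium, so the species is ²⁵⁰₉₆Cm.

Cm-250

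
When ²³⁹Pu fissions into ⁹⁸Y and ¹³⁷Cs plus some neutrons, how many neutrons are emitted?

4

Conserve mass number: 239 = 98 + 137 + k, so k = 239 − 235 = 4.
Check atomic number: 94 = 39 + 55 + 0 = 94. ✓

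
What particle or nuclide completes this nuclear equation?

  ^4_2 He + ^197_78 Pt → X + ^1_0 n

Conserve mass number: 4 + 197 = A + 1, so A = 200.
Conserve atomic number: 2 + 78 = Z + 0, so Z = 80.
Z = 80 is mercury, so the species is ^200_80 Hg.

Hg-200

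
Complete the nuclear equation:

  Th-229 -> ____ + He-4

Conserve mass number: 229 = A + 4, so A = 225.
Conserve atomic number: 90 = Z + 2, so Z = 88.
Z = 88 is radium, so the species is Ra-225.

Ra-225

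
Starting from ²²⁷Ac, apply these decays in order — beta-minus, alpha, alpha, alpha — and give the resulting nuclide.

Start: (A, Z) = (227, 89).
After β⁻: (227, 90).
After α: (223, 88).
After α: (219, 86).
After α: (215, 84).
Z = 84 is polonium.

Po-215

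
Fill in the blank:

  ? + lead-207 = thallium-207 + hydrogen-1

Conserve mass number: A + 207 = 207 + 1, so A = 1.
Conserve atomic number: Z + 82 = 81 + 1, so Z = 0.
A = 1 and Z = 0 is neutron — a neutron.

neutron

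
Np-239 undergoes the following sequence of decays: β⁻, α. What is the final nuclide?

U-235

Start: (A, Z) = (239, 93).
After β⁻: (239, 94).
After α: (235, 92).
Z = 92 is uranium.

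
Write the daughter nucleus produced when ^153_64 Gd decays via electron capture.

Eu-153

Electron capture: mass number changes by +0, atomic number by -1.
A: 153 = 153; Z: 64 − 1 = 63.
Z = 63 is europium, so the daughter is ^153_63 Eu.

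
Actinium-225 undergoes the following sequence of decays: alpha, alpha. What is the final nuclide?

Start: (A, Z) = (225, 89).
After α: (221, 87).
After α: (217, 85).
Z = 85 is astatine.

At-217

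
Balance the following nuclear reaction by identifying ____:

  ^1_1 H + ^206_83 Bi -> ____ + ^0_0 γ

Conserve mass number: 1 + 206 = A + 0, so A = 207.
Conserve atomic number: 1 + 83 = Z + 0, so Z = 84.
Z = 84 is polonium, so the species is ^207_84 Po.

Po-207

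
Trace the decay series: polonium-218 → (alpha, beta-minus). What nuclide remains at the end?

Bi-214

Start: (A, Z) = (218, 84).
After α: (214, 82).
After β⁻: (214, 83).
Z = 83 is bismuth.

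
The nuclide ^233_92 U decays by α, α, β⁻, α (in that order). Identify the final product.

Start: (A, Z) = (233, 92).
After α: (229, 90).
After α: (225, 88).
After β⁻: (225, 89).
After α: (221, 87).
Z = 87 is francium.

Fr-221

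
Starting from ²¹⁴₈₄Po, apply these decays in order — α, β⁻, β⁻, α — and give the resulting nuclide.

Start: (A, Z) = (214, 84).
After α: (210, 82).
After β⁻: (210, 83).
After β⁻: (210, 84).
After α: (206, 82).
Z = 82 is lead.

Pb-206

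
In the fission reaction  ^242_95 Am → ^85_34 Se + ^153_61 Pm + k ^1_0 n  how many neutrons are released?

Conserve mass number: 242 = 85 + 153 + k, so k = 242 − 238 = 4.
Check atomic number: 95 = 34 + 61 + 0 = 95. ✓

4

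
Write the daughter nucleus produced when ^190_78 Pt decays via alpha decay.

Os-186

Alpha decay: mass number changes by -4, atomic number by -2.
A: 190 − 4 = 186; Z: 78 − 2 = 76.
Z = 76 is osmium, so the daughter is ^186_76 Os.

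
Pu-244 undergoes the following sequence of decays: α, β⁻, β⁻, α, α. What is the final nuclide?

Th-232

Start: (A, Z) = (244, 94).
After α: (240, 92).
After β⁻: (240, 93).
After β⁻: (240, 94).
After α: (236, 92).
After α: (232, 90).
Z = 90 is thorium.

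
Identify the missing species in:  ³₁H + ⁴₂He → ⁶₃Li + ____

neutron

Conserve mass number: 3 + 4 = 6 + A, so A = 1.
Conserve atomic number: 1 + 2 = 3 + Z, so Z = 0.
A = 1 and Z = 0 is ¹₀n — a neutron.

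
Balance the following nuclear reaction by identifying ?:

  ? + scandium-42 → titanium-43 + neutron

deuteron

Conserve mass number: A + 42 = 43 + 1, so A = 2.
Conserve atomic number: Z + 21 = 22 + 0, so Z = 1.
A = 2 and Z = 1 is hydrogen-2 — a deuteron.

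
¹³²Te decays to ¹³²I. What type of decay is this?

ΔA = 132 − 132 = 0; ΔZ = 53 − 52 = +1.
A is unchanged and Z rises by 1 — a neutron has become a proton (β⁻ decay).

beta-minus decay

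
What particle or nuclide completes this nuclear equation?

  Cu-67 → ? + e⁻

Conserve mass number: 67 = A + 0, so A = 67.
Conserve atomic number: 29 = Z − 1, so Z = 30.
Z = 30 is zinc, so the species is Zn-67.

Zn-67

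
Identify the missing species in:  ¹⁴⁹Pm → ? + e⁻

Sm-149

Conserve mass number: 149 = A + 0, so A = 149.
Conserve atomic number: 61 = Z − 1, so Z = 62.
Z = 62 is samarium, so the species is ¹⁴⁹Sm.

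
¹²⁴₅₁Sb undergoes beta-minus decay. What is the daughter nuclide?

Te-124

Beta-minus decay: mass number changes by +0, atomic number by +1.
A: 124 = 124; Z: 51 + 1 = 52.
Z = 52 is tellurium, so the daughter is ¹²⁴₅₂Te.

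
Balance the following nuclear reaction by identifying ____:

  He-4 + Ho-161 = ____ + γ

Conserve mass number: 4 + 161 = A + 0, so A = 165.
Conserve atomic number: 2 + 67 = Z + 0, so Z = 69.
Z = 69 is thulium, so the species is Tm-165.

Tm-165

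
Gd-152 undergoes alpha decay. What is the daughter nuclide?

Alpha decay: mass number changes by -4, atomic number by -2.
A: 152 − 4 = 148; Z: 64 − 2 = 62.
Z = 62 is samarium, so the daughter is Sm-148.

Sm-148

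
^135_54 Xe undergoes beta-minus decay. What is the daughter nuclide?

Cs-135

Beta-minus decay: mass number changes by +0, atomic number by +1.
A: 135 = 135; Z: 54 + 1 = 55.
Z = 55 is caesium, so the daughter is ^135_55 Cs.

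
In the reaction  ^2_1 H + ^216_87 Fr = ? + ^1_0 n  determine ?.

Conserve mass number: 2 + 216 = A + 1, so A = 217.
Conserve atomic number: 1 + 87 = Z + 0, so Z = 88.
Z = 88 is radium, so the species is ^217_88 Ra.

Ra-217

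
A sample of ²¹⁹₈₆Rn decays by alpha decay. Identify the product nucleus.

Po-215

Alpha decay: mass number changes by -4, atomic number by -2.
A: 219 − 4 = 215; Z: 86 − 2 = 84.
Z = 84 is polonium, so the daughter is ²¹⁵₈₄Po.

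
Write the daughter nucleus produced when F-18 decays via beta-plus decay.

Beta-plus decay: mass number changes by +0, atomic number by -1.
A: 18 = 18; Z: 9 − 1 = 8.
Z = 8 is oxygen, so the daughter is O-18.

O-18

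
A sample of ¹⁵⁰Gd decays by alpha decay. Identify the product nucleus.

Sm-146

Alpha decay: mass number changes by -4, atomic number by -2.
A: 150 − 4 = 146; Z: 64 − 2 = 62.
Z = 62 is samarium, so the daughter is ¹⁴⁶Sm.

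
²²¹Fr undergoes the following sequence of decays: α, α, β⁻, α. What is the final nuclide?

Pb-209

Start: (A, Z) = (221, 87).
After α: (217, 85).
After α: (213, 83).
After β⁻: (213, 84).
After α: (209, 82).
Z = 82 is lead.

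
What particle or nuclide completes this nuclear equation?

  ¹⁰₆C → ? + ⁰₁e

B-10

Conserve mass number: 10 = A + 0, so A = 10.
Conserve atomic number: 6 = Z + 1, so Z = 5.
Z = 5 is boron, so the species is ¹⁰₅B.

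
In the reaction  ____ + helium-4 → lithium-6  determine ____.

deuteron

Conserve mass number: A + 4 = 6, so A = 2.
Conserve atomic number: Z + 2 = 3, so Z = 1.
A = 2 and Z = 1 is hydrogen-2 — a deuteron.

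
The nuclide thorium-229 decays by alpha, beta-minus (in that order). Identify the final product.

Ac-225

Start: (A, Z) = (229, 90).
After α: (225, 88).
After β⁻: (225, 89).
Z = 89 is actinium.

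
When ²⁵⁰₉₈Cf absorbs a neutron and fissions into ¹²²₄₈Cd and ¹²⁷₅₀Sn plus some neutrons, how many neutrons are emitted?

Conserve mass number: 251 = 122 + 127 + k, so k = 251 − 249 = 2.
Check atomic number: 98 = 48 + 50 + 0 = 98. ✓

2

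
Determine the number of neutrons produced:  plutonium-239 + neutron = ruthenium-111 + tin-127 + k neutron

2

Conserve mass number: 240 = 111 + 127 + k, so k = 240 − 238 = 2.
Check atomic number: 94 = 44 + 50 + 0 = 94. ✓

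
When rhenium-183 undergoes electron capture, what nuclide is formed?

Electron capture: mass number changes by +0, atomic number by -1.
A: 183 = 183; Z: 75 − 1 = 74.
Z = 74 is tungsten, so the daughter is tungsten-183.

W-183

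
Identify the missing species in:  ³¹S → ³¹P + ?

positron

Conserve mass number: 31 = 31 + A, so A = 0.
Conserve atomic number: 16 = 15 + Z, so Z = 1.
A = 0 and Z = 1 is e⁺ — a positron.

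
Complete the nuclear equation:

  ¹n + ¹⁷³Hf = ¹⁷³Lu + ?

proton

Conserve mass number: 1 + 173 = 173 + A, so A = 1.
Conserve atomic number: 0 + 72 = 71 + Z, so Z = 1.
A = 1 and Z = 1 is ¹H — a proton.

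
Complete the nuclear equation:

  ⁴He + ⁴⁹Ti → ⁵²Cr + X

Conserve mass number: 4 + 49 = 52 + A, so A = 1.
Conserve atomic number: 2 + 22 = 24 + Z, so Z = 0.
A = 1 and Z = 0 is ¹n — a neutron.

neutron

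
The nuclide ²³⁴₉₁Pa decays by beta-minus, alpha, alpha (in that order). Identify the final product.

Ra-226

Start: (A, Z) = (234, 91).
After β⁻: (234, 92).
After α: (230, 90).
After α: (226, 88).
Z = 88 is radium.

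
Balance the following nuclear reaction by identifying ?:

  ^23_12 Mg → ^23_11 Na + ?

positron

Conserve mass number: 23 = 23 + A, so A = 0.
Conserve atomic number: 12 = 11 + Z, so Z = 1.
A = 0 and Z = 1 is ^0_1 e — a positron.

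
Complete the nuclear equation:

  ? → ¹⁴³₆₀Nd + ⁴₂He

Sm-147

Conserve mass number: A = 143 + 4, so A = 147.
Conserve atomic number: Z = 60 + 2, so Z = 62.
Z = 62 is samarium, so the species is ¹⁴⁷₆₂Sm.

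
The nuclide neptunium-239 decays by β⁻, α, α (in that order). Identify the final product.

Start: (A, Z) = (239, 93).
After β⁻: (239, 94).
After α: (235, 92).
After α: (231, 90).
Z = 90 is thorium.

Th-231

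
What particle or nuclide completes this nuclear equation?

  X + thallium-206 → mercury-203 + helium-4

proton

Conserve mass number: A + 206 = 203 + 4, so A = 1.
Conserve atomic number: Z + 81 = 80 + 2, so Z = 1.
A = 1 and Z = 1 is hydrogen-1 — a proton.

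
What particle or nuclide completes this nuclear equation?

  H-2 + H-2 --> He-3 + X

Conserve mass number: 2 + 2 = 3 + A, so A = 1.
Conserve atomic number: 1 + 1 = 2 + Z, so Z = 0.
A = 1 and Z = 0 is n — a neutron.

neutron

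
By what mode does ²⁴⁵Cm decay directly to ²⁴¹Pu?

ΔA = 241 − 245 = -4; ΔZ = 94 − 96 = -2.
A drops by 4 and Z drops by 2 — the signature of alpha emission.

alpha decay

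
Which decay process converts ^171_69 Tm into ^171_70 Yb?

beta-minus decay

ΔA = 171 − 171 = 0; ΔZ = 70 − 69 = +1.
A is unchanged and Z rises by 1 — a neutron has become a proton (β⁻ decay).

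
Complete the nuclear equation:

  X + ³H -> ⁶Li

Conserve mass number: A + 3 = 6, so A = 3.
Conserve atomic number: Z + 1 = 3, so Z = 2.
Z = 2 is helium, so the species is ³He.

He-3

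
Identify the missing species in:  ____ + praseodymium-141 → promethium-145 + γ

Conserve mass number: A + 141 = 145 + 0, so A = 4.
Conserve atomic number: Z + 59 = 61 + 0, so Z = 2.
A = 4 and Z = 2 is helium-4 — an alpha particle.

alpha particle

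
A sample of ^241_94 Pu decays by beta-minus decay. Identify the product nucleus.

Am-241

Beta-minus decay: mass number changes by +0, atomic number by +1.
A: 241 = 241; Z: 94 + 1 = 95.
Z = 95 is americium, so the daughter is ^241_95 Am.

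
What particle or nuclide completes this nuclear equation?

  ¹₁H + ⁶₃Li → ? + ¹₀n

Be-6

Conserve mass number: 1 + 6 = A + 1, so A = 6.
Conserve atomic number: 1 + 3 = Z + 0, so Z = 4.
Z = 4 is beryllium, so the species is ⁶₄Be.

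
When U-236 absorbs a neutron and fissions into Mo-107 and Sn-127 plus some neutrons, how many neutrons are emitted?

3

Conserve mass number: 237 = 107 + 127 + k, so k = 237 − 234 = 3.
Check atomic number: 92 = 42 + 50 + 0 = 92. ✓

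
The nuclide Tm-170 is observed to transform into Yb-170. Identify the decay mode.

ΔA = 170 − 170 = 0; ΔZ = 70 − 69 = +1.
A is unchanged and Z rises by 1 — a neutron has become a proton (β⁻ decay).

beta-minus decay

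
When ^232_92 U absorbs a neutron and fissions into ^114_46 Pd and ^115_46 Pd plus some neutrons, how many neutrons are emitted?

Conserve mass number: 233 = 114 + 115 + k, so k = 233 − 229 = 4.
Check atomic number: 92 = 46 + 46 + 0 = 92. ✓

4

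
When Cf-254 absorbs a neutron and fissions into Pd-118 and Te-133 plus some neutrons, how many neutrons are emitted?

4

Conserve mass number: 255 = 118 + 133 + k, so k = 255 − 251 = 4.
Check atomic number: 98 = 46 + 52 + 0 = 98. ✓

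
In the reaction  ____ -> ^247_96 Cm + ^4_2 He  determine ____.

Cf-251

Conserve mass number: A = 247 + 4, so A = 251.
Conserve atomic number: Z = 96 + 2, so Z = 98.
Z = 98 is californium, so the species is ^251_98 Cf.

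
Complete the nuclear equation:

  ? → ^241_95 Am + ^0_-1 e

Pu-241

Conserve mass number: A = 241 + 0, so A = 241.
Conserve atomic number: Z = 95 − 1, so Z = 94.
Z = 94 is plutonium, so the species is ^241_94 Pu.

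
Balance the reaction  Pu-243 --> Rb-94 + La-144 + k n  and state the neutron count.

Conserve mass number: 243 = 94 + 144 + k, so k = 243 − 238 = 5.
Check atomic number: 94 = 37 + 57 + 0 = 94. ✓

5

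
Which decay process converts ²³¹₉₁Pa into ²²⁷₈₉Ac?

alpha decay

ΔA = 227 − 231 = -4; ΔZ = 89 − 91 = -2.
A drops by 4 and Z drops by 2 — the signature of alpha emission.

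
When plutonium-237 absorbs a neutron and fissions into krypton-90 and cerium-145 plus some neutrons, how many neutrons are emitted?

3

Conserve mass number: 238 = 90 + 145 + k, so k = 238 − 235 = 3.
Check atomic number: 94 = 36 + 58 + 0 = 94. ✓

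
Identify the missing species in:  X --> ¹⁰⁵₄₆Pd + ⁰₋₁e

Rh-105

Conserve mass number: A = 105 + 0, so A = 105.
Conserve atomic number: Z = 46 − 1, so Z = 45.
Z = 45 is rhodium, so the species is ¹⁰⁵₄₅Rh.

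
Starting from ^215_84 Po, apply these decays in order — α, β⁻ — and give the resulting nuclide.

Start: (A, Z) = (215, 84).
After α: (211, 82).
After β⁻: (211, 83).
Z = 83 is bismuth.

Bi-211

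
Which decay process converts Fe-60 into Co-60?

ΔA = 60 − 60 = 0; ΔZ = 27 − 26 = +1.
A is unchanged and Z rises by 1 — a neutron has become a proton (β⁻ decay).

beta-minus decay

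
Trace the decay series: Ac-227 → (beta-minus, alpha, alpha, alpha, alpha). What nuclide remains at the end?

Start: (A, Z) = (227, 89).
After β⁻: (227, 90).
After α: (223, 88).
After α: (219, 86).
After α: (215, 84).
After α: (211, 82).
Z = 82 is lead.

Pb-211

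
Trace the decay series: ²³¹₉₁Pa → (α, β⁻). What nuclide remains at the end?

Th-227

Start: (A, Z) = (231, 91).
After α: (227, 89).
After β⁻: (227, 90).
Z = 90 is thorium.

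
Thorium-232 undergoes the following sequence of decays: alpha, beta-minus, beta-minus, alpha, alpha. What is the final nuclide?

Start: (A, Z) = (232, 90).
After α: (228, 88).
After β⁻: (228, 89).
After β⁻: (228, 90).
After α: (224, 88).
After α: (220, 86).
Z = 86 is radon.

Rn-220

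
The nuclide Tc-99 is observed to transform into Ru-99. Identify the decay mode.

beta-minus decay

ΔA = 99 − 99 = 0; ΔZ = 44 − 43 = +1.
A is unchanged and Z rises by 1 — a neutron has become a proton (β⁻ decay).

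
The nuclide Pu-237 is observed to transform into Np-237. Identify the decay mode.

beta-plus decay or electron capture

ΔA = 237 − 237 = 0; ΔZ = 93 − 94 = -1.
A is unchanged and Z drops by 1 — a proton has become a neutron (β⁺ emission or electron capture).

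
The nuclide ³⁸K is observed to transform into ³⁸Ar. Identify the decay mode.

ΔA = 38 − 38 = 0; ΔZ = 18 − 19 = -1.
A is unchanged and Z drops by 1 — a proton has become a neutron (β⁺ emission or electron capture).

beta-plus decay or electron capture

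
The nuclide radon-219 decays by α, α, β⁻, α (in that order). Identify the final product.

Tl-207

Start: (A, Z) = (219, 86).
After α: (215, 84).
After α: (211, 82).
After β⁻: (211, 83).
After α: (207, 81).
Z = 81 is thallium.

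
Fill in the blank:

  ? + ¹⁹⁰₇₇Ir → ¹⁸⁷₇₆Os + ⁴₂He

proton

Conserve mass number: A + 190 = 187 + 4, so A = 1.
Conserve atomic number: Z + 77 = 76 + 2, so Z = 1.
A = 1 and Z = 1 is ¹₁H — a proton.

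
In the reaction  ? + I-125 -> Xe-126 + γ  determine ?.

proton

Conserve mass number: A + 125 = 126 + 0, so A = 1.
Conserve atomic number: Z + 53 = 54 + 0, so Z = 1.
A = 1 and Z = 1 is H-1 — a proton.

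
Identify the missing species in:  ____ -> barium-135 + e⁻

Conserve mass number: A = 135 + 0, so A = 135.
Conserve atomic number: Z = 56 − 1, so Z = 55.
Z = 55 is caesium, so the species is caesium-135.

Cs-135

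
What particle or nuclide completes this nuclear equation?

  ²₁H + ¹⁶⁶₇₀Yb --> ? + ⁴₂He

Tm-164

Conserve mass number: 2 + 166 = A + 4, so A = 164.
Conserve atomic number: 1 + 70 = Z + 2, so Z = 69.
Z = 69 is thulium, so the species is ¹⁶⁴₆₉Tm.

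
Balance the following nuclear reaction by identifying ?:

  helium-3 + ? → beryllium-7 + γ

alpha particle

Conserve mass number: 3 + A = 7 + 0, so A = 4.
Conserve atomic number: 2 + Z = 4 + 0, so Z = 2.
A = 4 and Z = 2 is helium-4 — an alpha particle.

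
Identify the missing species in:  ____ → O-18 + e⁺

F-18

Conserve mass number: A = 18 + 0, so A = 18.
Conserve atomic number: Z = 8 + 1, so Z = 9.
Z = 9 is fluorine, so the species is F-18.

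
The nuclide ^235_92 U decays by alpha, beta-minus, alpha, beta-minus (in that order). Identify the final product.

Th-227

Start: (A, Z) = (235, 92).
After α: (231, 90).
After β⁻: (231, 91).
After α: (227, 89).
After β⁻: (227, 90).
Z = 90 is thorium.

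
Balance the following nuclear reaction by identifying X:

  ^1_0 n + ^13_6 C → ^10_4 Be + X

alpha particle

Conserve mass number: 1 + 13 = 10 + A, so A = 4.
Conserve atomic number: 0 + 6 = 4 + Z, so Z = 2.
A = 4 and Z = 2 is ^4_2 He — an alpha particle.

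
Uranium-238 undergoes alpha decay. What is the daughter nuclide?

Th-234

Alpha decay: mass number changes by -4, atomic number by -2.
A: 238 − 4 = 234; Z: 92 − 2 = 90.
Z = 90 is thorium, so the daughter is thorium-234.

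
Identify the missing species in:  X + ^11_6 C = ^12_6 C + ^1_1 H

Conserve mass number: A + 11 = 12 + 1, so A = 2.
Conserve atomic number: Z + 6 = 6 + 1, so Z = 1.
A = 2 and Z = 1 is ^2_1 H — a deuteron.

deuteron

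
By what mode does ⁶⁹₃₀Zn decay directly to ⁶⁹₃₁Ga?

ΔA = 69 − 69 = 0; ΔZ = 31 − 30 = +1.
A is unchanged and Z rises by 1 — a neutron has become a proton (β⁻ decay).

beta-minus decay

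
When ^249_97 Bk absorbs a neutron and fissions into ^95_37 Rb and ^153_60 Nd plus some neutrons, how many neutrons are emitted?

Conserve mass number: 250 = 95 + 153 + k, so k = 250 − 248 = 2.
Check atomic number: 97 = 37 + 60 + 0 = 97. ✓

2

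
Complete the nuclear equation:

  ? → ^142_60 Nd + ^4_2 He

Sm-146

Conserve mass number: A = 142 + 4, so A = 146.
Conserve atomic number: Z = 60 + 2, so Z = 62.
Z = 62 is samarium, so the species is ^146_62 Sm.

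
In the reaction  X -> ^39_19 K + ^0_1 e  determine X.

Ca-39

Conserve mass number: A = 39 + 0, so A = 39.
Conserve atomic number: Z = 19 + 1, so Z = 20.
Z = 20 is calcium, so the species is ^39_20 Ca.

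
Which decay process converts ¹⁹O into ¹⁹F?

ΔA = 19 − 19 = 0; ΔZ = 9 − 8 = +1.
A is unchanged and Z rises by 1 — a neutron has become a proton (β⁻ decay).

beta-minus decay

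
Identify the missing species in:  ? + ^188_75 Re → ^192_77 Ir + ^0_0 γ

alpha particle

Conserve mass number: A + 188 = 192 + 0, so A = 4.
Conserve atomic number: Z + 75 = 77 + 0, so Z = 2.
A = 4 and Z = 2 is ^4_2 He — an alpha particle.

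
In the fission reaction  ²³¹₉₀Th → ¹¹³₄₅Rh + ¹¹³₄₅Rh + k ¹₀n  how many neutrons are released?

Conserve mass number: 231 = 113 + 113 + k, so k = 231 − 226 = 5.
Check atomic number: 90 = 45 + 45 + 0 = 90. ✓

5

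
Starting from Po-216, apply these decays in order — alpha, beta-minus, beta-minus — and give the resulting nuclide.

Start: (A, Z) = (216, 84).
After α: (212, 82).
After β⁻: (212, 83).
After β⁻: (212, 84).
Z = 84 is polonium.

Po-212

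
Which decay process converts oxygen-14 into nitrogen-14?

ΔA = 14 − 14 = 0; ΔZ = 7 − 8 = -1.
A is unchanged and Z drops by 1 — a proton has become a neutron (β⁺ emission or electron capture).

beta-plus decay or electron capture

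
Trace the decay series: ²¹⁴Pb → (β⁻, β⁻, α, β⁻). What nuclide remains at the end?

Start: (A, Z) = (214, 82).
After β⁻: (214, 83).
After β⁻: (214, 84).
After α: (210, 82).
After β⁻: (210, 83).
Z = 83 is bismuth.

Bi-210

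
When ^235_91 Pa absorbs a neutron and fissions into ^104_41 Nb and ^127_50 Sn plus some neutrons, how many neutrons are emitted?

Conserve mass number: 236 = 104 + 127 + k, so k = 236 − 231 = 5.
Check atomic number: 91 = 41 + 50 + 0 = 91. ✓

5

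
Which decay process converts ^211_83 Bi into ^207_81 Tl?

ΔA = 207 − 211 = -4; ΔZ = 81 − 83 = -2.
A drops by 4 and Z drops by 2 — the signature of alpha emission.

alpha decay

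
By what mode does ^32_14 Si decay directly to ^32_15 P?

beta-minus decay

ΔA = 32 − 32 = 0; ΔZ = 15 − 14 = +1.
A is unchanged and Z rises by 1 — a neutron has become a proton (β⁻ decay).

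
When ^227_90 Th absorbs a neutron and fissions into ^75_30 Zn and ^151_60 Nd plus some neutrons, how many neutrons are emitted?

2

Conserve mass number: 228 = 75 + 151 + k, so k = 228 − 226 = 2.
Check atomic number: 90 = 30 + 60 + 0 = 90. ✓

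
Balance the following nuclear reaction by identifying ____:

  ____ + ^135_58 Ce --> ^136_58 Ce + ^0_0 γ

neutron

Conserve mass number: A + 135 = 136 + 0, so A = 1.
Conserve atomic number: Z + 58 = 58 + 0, so Z = 0.
A = 1 and Z = 0 is ^1_0 n — a neutron.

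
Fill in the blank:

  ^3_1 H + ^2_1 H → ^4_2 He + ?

Conserve mass number: 3 + 2 = 4 + A, so A = 1.
Conserve atomic number: 1 + 1 = 2 + Z, so Z = 0.
A = 1 and Z = 0 is ^1_0 n — a neutron.

neutron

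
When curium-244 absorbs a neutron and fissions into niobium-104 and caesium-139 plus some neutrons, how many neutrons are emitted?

2

Conserve mass number: 245 = 104 + 139 + k, so k = 245 − 243 = 2.
Check atomic number: 96 = 41 + 55 + 0 = 96. ✓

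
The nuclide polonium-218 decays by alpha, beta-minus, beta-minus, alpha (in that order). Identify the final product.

Pb-210

Start: (A, Z) = (218, 84).
After α: (214, 82).
After β⁻: (214, 83).
After β⁻: (214, 84).
After α: (210, 82).
Z = 82 is lead.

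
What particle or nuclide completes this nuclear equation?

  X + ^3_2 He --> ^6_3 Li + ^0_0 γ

triton

Conserve mass number: A + 3 = 6 + 0, so A = 3.
Conserve atomic number: Z + 2 = 3 + 0, so Z = 1.
A = 3 and Z = 1 is ^3_1 H — a triton.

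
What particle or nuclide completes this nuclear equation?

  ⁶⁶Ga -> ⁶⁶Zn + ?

positron

Conserve mass number: 66 = 66 + A, so A = 0.
Conserve atomic number: 31 = 30 + Z, so Z = 1.
A = 0 and Z = 1 is e⁺ — a positron.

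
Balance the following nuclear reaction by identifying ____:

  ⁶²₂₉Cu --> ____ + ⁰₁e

Ni-62

Conserve mass number: 62 = A + 0, so A = 62.
Conserve atomic number: 29 = Z + 1, so Z = 28.
Z = 28 is nickel, so the species is ⁶²₂₈Ni.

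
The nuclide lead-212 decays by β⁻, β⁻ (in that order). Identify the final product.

Po-212

Start: (A, Z) = (212, 82).
After β⁻: (212, 83).
After β⁻: (212, 84).
Z = 84 is polonium.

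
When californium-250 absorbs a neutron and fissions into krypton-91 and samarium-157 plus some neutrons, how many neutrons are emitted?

3

Conserve mass number: 251 = 91 + 157 + k, so k = 251 − 248 = 3.
Check atomic number: 98 = 36 + 62 + 0 = 98. ✓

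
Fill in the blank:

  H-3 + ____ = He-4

Conserve mass number: 3 + A = 4, so A = 1.
Conserve atomic number: 1 + Z = 2, so Z = 1.
A = 1 and Z = 1 is H-1 — a proton.

proton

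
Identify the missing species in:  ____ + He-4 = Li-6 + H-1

He-3

Conserve mass number: A + 4 = 6 + 1, so A = 3.
Conserve atomic number: Z + 2 = 3 + 1, so Z = 2.
Z = 2 is helium, so the species is He-3.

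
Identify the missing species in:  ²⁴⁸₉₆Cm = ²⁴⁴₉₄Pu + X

alpha particle

Conserve mass number: 248 = 244 + A, so A = 4.
Conserve atomic number: 96 = 94 + Z, so Z = 2.
A = 4 and Z = 2 is ⁴₂He — an alpha particle.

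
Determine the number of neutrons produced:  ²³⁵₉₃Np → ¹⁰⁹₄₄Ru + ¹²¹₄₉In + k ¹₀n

5

Conserve mass number: 235 = 109 + 121 + k, so k = 235 − 230 = 5.
Check atomic number: 93 = 44 + 49 + 0 = 93. ✓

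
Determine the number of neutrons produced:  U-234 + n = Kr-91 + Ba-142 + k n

Conserve mass number: 235 = 91 + 142 + k, so k = 235 − 233 = 2.
Check atomic number: 92 = 36 + 56 + 0 = 92. ✓

2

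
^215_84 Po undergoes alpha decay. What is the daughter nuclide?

Pb-211

Alpha decay: mass number changes by -4, atomic number by -2.
A: 215 − 4 = 211; Z: 84 − 2 = 82.
Z = 82 is lead, so the daughter is ^211_82 Pb.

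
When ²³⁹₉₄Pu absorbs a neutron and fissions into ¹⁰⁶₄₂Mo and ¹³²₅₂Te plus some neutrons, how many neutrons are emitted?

Conserve mass number: 240 = 106 + 132 + k, so k = 240 − 238 = 2.
Check atomic number: 94 = 42 + 52 + 0 = 94. ✓

2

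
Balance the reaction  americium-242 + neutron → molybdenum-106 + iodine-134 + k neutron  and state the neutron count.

Conserve mass number: 243 = 106 + 134 + k, so k = 243 − 240 = 3.
Check atomic number: 95 = 42 + 53 + 0 = 95. ✓

3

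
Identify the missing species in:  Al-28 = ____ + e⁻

Conserve mass number: 28 = A + 0, so A = 28.
Conserve atomic number: 13 = Z − 1, so Z = 14.
Z = 14 is silicon, so the species is Si-28.

Si-28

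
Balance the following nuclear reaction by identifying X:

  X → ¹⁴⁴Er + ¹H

Conserve mass number: A = 144 + 1, so A = 145.
Conserve atomic number: Z = 68 + 1, so Z = 69.
Z = 69 is thulium, so the species is ¹⁴⁵Tm.

Tm-145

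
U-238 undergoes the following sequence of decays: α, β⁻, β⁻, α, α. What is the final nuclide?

Ra-226

Start: (A, Z) = (238, 92).
After α: (234, 90).
After β⁻: (234, 91).
After β⁻: (234, 92).
After α: (230, 90).
After α: (226, 88).
Z = 88 is radium.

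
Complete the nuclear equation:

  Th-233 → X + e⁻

Pa-233

Conserve mass number: 233 = A + 0, so A = 233.
Conserve atomic number: 90 = Z − 1, so Z = 91.
Z = 91 is protactinium, so the species is Pa-233.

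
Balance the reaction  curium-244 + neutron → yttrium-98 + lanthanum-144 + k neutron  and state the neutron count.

3

Conserve mass number: 245 = 98 + 144 + k, so k = 245 − 242 = 3.
Check atomic number: 96 = 39 + 57 + 0 = 96. ✓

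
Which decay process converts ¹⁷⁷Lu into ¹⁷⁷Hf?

beta-minus decay

ΔA = 177 − 177 = 0; ΔZ = 72 − 71 = +1.
A is unchanged and Z rises by 1 — a neutron has become a proton (β⁻ decay).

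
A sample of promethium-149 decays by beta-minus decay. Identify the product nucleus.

Beta-minus decay: mass number changes by +0, atomic number by +1.
A: 149 = 149; Z: 61 + 1 = 62.
Z = 62 is samarium, so the daughter is samarium-149.

Sm-149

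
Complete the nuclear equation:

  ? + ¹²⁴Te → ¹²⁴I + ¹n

proton

Conserve mass number: A + 124 = 124 + 1, so A = 1.
Conserve atomic number: Z + 52 = 53 + 0, so Z = 1.
A = 1 and Z = 1 is ¹H — a proton.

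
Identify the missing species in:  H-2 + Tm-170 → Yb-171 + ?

neutron

Conserve mass number: 2 + 170 = 171 + A, so A = 1.
Conserve atomic number: 1 + 69 = 70 + Z, so Z = 0.
A = 1 and Z = 0 is n — a neutron.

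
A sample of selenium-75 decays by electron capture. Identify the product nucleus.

Electron capture: mass number changes by +0, atomic number by -1.
A: 75 = 75; Z: 34 − 1 = 33.
Z = 33 is arsenic, so the daughter is arsenic-75.

As-75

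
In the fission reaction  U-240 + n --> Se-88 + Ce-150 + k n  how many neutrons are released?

3

Conserve mass number: 241 = 88 + 150 + k, so k = 241 − 238 = 3.
Check atomic number: 92 = 34 + 58 + 0 = 92. ✓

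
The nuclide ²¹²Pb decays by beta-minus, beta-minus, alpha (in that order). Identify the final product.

Pb-208

Start: (A, Z) = (212, 82).
After β⁻: (212, 83).
After β⁻: (212, 84).
After α: (208, 82).
Z = 82 is lead.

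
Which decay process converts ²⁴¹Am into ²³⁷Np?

ΔA = 237 − 241 = -4; ΔZ = 93 − 95 = -2.
A drops by 4 and Z drops by 2 — the signature of alpha emission.

alpha decay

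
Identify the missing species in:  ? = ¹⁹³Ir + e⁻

Os-193

Conserve mass number: A = 193 + 0, so A = 193.
Conserve atomic number: Z = 77 − 1, so Z = 76.
Z = 76 is osmium, so the species is ¹⁹³Os.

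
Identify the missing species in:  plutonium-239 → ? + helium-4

Conserve mass number: 239 = A + 4, so A = 235.
Conserve atomic number: 94 = Z + 2, so Z = 92.
Z = 92 is uranium, so the species is uranium-235.

U-235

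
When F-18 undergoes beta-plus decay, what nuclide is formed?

O-18

Beta-plus decay: mass number changes by +0, atomic number by -1.
A: 18 = 18; Z: 9 − 1 = 8.
Z = 8 is oxygen, so the daughter is O-18.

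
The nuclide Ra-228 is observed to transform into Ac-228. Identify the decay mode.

beta-minus decay

ΔA = 228 − 228 = 0; ΔZ = 89 − 88 = +1.
A is unchanged and Z rises by 1 — a neutron has become a proton (β⁻ decay).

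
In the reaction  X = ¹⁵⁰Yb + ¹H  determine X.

Lu-151

Conserve mass number: A = 150 + 1, so A = 151.
Conserve atomic number: Z = 70 + 1, so Z = 71.
Z = 71 is lutetium, so the species is ¹⁵¹Lu.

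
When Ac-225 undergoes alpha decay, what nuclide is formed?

Alpha decay: mass number changes by -4, atomic number by -2.
A: 225 − 4 = 221; Z: 89 − 2 = 87.
Z = 87 is francium, so the daughter is Fr-221.

Fr-221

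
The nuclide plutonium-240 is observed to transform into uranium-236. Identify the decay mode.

alpha decay

ΔA = 236 − 240 = -4; ΔZ = 92 − 94 = -2.
A drops by 4 and Z drops by 2 — the signature of alpha emission.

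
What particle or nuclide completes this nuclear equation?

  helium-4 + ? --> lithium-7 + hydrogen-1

Conserve mass number: 4 + A = 7 + 1, so A = 4.
Conserve atomic number: 2 + Z = 3 + 1, so Z = 2.
A = 4 and Z = 2 is helium-4 — an alpha particle.

alpha particle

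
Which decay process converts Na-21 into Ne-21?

beta-plus decay or electron capture

ΔA = 21 − 21 = 0; ΔZ = 10 − 11 = -1.
A is unchanged and Z drops by 1 — a proton has become a neutron (β⁺ emission or electron capture).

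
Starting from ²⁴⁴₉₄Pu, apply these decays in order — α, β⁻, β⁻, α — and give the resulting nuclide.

U-236

Start: (A, Z) = (244, 94).
After α: (240, 92).
After β⁻: (240, 93).
After β⁻: (240, 94).
After α: (236, 92).
Z = 92 is uranium.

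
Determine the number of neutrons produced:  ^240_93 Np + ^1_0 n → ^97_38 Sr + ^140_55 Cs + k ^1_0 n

Conserve mass number: 241 = 97 + 140 + k, so k = 241 − 237 = 4.
Check atomic number: 93 = 38 + 55 + 0 = 93. ✓

4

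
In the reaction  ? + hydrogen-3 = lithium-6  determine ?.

He-3

Conserve mass number: A + 3 = 6, so A = 3.
Conserve atomic number: Z + 1 = 3, so Z = 2.
Z = 2 is helium, so the species is helium-3.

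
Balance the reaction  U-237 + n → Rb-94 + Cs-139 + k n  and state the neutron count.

5

Conserve mass number: 238 = 94 + 139 + k, so k = 238 − 233 = 5.
Check atomic number: 92 = 37 + 55 + 0 = 92. ✓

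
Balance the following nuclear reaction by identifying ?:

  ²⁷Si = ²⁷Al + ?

positron

Conserve mass number: 27 = 27 + A, so A = 0.
Conserve atomic number: 14 = 13 + Z, so Z = 1.
A = 0 and Z = 1 is e⁺ — a positron.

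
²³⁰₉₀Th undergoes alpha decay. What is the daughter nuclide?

Alpha decay: mass number changes by -4, atomic number by -2.
A: 230 − 4 = 226; Z: 90 − 2 = 88.
Z = 88 is radium, so the daughter is ²²⁶₈₈Ra.

Ra-226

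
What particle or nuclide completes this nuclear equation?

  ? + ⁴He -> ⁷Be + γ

He-3

Conserve mass number: A + 4 = 7 + 0, so A = 3.
Conserve atomic number: Z + 2 = 4 + 0, so Z = 2.
Z = 2 is helium, so the species is ³He.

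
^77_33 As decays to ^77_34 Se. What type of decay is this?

ΔA = 77 − 77 = 0; ΔZ = 34 − 33 = +1.
A is unchanged and Z rises by 1 — a neutron has become a proton (β⁻ decay).

beta-minus decay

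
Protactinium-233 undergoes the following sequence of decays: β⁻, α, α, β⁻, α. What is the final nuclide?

Fr-221

Start: (A, Z) = (233, 91).
After β⁻: (233, 92).
After α: (229, 90).
After α: (225, 88).
After β⁻: (225, 89).
After α: (221, 87).
Z = 87 is francium.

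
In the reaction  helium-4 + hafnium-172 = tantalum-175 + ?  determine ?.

proton

Conserve mass number: 4 + 172 = 175 + A, so A = 1.
Conserve atomic number: 2 + 72 = 73 + Z, so Z = 1.
A = 1 and Z = 1 is hydrogen-1 — a proton.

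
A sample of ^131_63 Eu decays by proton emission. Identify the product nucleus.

Sm-130

Proton emission: mass number changes by -1, atomic number by -1.
A: 131 − 1 = 130; Z: 63 − 1 = 62.
Z = 62 is samarium, so the daughter is ^130_62 Sm.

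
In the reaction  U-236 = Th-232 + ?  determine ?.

alpha particle

Conserve mass number: 236 = 232 + A, so A = 4.
Conserve atomic number: 92 = 90 + Z, so Z = 2.
A = 4 and Z = 2 is He-4 — an alpha particle.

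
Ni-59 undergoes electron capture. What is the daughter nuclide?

Co-59

Electron capture: mass number changes by +0, atomic number by -1.
A: 59 = 59; Z: 28 − 1 = 27.
Z = 27 is cobalt, so the daughter is Co-59.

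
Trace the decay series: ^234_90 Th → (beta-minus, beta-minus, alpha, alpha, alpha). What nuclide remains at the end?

Start: (A, Z) = (234, 90).
After β⁻: (234, 91).
After β⁻: (234, 92).
After α: (230, 90).
After α: (226, 88).
After α: (222, 86).
Z = 86 is radon.

Rn-222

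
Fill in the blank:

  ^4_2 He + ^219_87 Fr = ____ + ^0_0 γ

Ac-223

Conserve mass number: 4 + 219 = A + 0, so A = 223.
Conserve atomic number: 2 + 87 = Z + 0, so Z = 89.
Z = 89 is actinium, so the species is ^223_89 Ac.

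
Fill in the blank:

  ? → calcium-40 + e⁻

Conserve mass number: A = 40 + 0, so A = 40.
Conserve atomic number: Z = 20 − 1, so Z = 19.
Z = 19 is potassium, so the species is potassium-40.

K-40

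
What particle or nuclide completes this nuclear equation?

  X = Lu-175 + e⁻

Yb-175

Conserve mass number: A = 175 + 0, so A = 175.
Conserve atomic number: Z = 71 − 1, so Z = 70.
Z = 70 is ytterbium, so the species is Yb-175.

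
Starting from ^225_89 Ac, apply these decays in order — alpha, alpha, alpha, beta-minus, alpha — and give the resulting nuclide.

Start: (A, Z) = (225, 89).
After α: (221, 87).
After α: (217, 85).
After α: (213, 83).
After β⁻: (213, 84).
After α: (209, 82).
Z = 82 is lead.

Pb-209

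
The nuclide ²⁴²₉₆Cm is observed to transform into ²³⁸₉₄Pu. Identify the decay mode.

ΔA = 238 − 242 = -4; ΔZ = 94 − 96 = -2.
A drops by 4 and Z drops by 2 — the signature of alpha emission.

alpha decay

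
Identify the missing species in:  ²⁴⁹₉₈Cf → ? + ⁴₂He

Cm-245

Conserve mass number: 249 = A + 4, so A = 245.
Conserve atomic number: 98 = Z + 2, so Z = 96.
Z = 96 is curium, so the species is ²⁴⁵₉₆Cm.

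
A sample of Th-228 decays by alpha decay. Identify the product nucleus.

Ra-224

Alpha decay: mass number changes by -4, atomic number by -2.
A: 228 − 4 = 224; Z: 90 − 2 = 88.
Z = 88 is radium, so the daughter is Ra-224.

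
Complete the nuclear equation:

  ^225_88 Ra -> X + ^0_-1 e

Ac-225

Conserve mass number: 225 = A + 0, so A = 225.
Conserve atomic number: 88 = Z − 1, so Z = 89.
Z = 89 is actinium, so the species is ^225_89 Ac.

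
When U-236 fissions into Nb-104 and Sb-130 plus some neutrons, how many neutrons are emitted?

Conserve mass number: 236 = 104 + 130 + k, so k = 236 − 234 = 2.
Check atomic number: 92 = 41 + 51 + 0 = 92. ✓

2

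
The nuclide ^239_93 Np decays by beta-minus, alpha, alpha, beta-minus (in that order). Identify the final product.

Start: (A, Z) = (239, 93).
After β⁻: (239, 94).
After α: (235, 92).
After α: (231, 90).
After β⁻: (231, 91).
Z = 91 is protactinium.

Pa-231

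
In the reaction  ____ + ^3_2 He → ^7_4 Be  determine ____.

alpha particle

Conserve mass number: A + 3 = 7, so A = 4.
Conserve atomic number: Z + 2 = 4, so Z = 2.
A = 4 and Z = 2 is ^4_2 He — an alpha particle.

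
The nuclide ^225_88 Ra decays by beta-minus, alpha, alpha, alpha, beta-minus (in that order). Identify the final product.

Po-213

Start: (A, Z) = (225, 88).
After β⁻: (225, 89).
After α: (221, 87).
After α: (217, 85).
After α: (213, 83).
After β⁻: (213, 84).
Z = 84 is polonium.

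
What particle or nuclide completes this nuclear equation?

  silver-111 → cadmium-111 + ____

Conserve mass number: 111 = 111 + A, so A = 0.
Conserve atomic number: 47 = 48 + Z, so Z = -1.
A = 0 and Z = -1 is e⁻ — a beta-minus particle.

beta-minus particle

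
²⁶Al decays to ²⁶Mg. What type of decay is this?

beta-plus decay or electron capture

ΔA = 26 − 26 = 0; ΔZ = 12 − 13 = -1.
A is unchanged and Z drops by 1 — a proton has become a neutron (β⁺ emission or electron capture).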